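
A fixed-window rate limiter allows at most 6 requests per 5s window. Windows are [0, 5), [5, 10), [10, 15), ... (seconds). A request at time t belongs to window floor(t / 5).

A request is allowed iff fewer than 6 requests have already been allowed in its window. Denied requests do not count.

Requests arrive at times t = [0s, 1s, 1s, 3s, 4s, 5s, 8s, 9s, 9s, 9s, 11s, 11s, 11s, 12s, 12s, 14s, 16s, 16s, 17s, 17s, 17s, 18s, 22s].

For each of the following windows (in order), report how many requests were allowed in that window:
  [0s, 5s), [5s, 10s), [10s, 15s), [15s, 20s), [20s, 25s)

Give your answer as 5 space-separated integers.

Answer: 5 5 6 6 1

Derivation:
Processing requests:
  req#1 t=0s (window 0): ALLOW
  req#2 t=1s (window 0): ALLOW
  req#3 t=1s (window 0): ALLOW
  req#4 t=3s (window 0): ALLOW
  req#5 t=4s (window 0): ALLOW
  req#6 t=5s (window 1): ALLOW
  req#7 t=8s (window 1): ALLOW
  req#8 t=9s (window 1): ALLOW
  req#9 t=9s (window 1): ALLOW
  req#10 t=9s (window 1): ALLOW
  req#11 t=11s (window 2): ALLOW
  req#12 t=11s (window 2): ALLOW
  req#13 t=11s (window 2): ALLOW
  req#14 t=12s (window 2): ALLOW
  req#15 t=12s (window 2): ALLOW
  req#16 t=14s (window 2): ALLOW
  req#17 t=16s (window 3): ALLOW
  req#18 t=16s (window 3): ALLOW
  req#19 t=17s (window 3): ALLOW
  req#20 t=17s (window 3): ALLOW
  req#21 t=17s (window 3): ALLOW
  req#22 t=18s (window 3): ALLOW
  req#23 t=22s (window 4): ALLOW

Allowed counts by window: 5 5 6 6 1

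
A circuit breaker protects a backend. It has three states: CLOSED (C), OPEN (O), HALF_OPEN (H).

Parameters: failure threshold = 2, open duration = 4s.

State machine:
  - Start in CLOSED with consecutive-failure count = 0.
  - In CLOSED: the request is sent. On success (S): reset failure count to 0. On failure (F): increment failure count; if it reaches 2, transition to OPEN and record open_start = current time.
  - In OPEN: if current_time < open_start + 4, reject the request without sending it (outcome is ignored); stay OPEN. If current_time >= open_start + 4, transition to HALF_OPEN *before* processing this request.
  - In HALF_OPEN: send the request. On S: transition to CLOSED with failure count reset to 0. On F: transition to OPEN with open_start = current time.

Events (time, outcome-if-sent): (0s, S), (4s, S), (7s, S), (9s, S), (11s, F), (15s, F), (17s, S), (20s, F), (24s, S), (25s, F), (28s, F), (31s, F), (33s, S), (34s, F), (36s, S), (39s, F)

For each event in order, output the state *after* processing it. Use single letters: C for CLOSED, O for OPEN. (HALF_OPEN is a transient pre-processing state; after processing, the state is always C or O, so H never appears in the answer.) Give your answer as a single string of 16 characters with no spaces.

State after each event:
  event#1 t=0s outcome=S: state=CLOSED
  event#2 t=4s outcome=S: state=CLOSED
  event#3 t=7s outcome=S: state=CLOSED
  event#4 t=9s outcome=S: state=CLOSED
  event#5 t=11s outcome=F: state=CLOSED
  event#6 t=15s outcome=F: state=OPEN
  event#7 t=17s outcome=S: state=OPEN
  event#8 t=20s outcome=F: state=OPEN
  event#9 t=24s outcome=S: state=CLOSED
  event#10 t=25s outcome=F: state=CLOSED
  event#11 t=28s outcome=F: state=OPEN
  event#12 t=31s outcome=F: state=OPEN
  event#13 t=33s outcome=S: state=CLOSED
  event#14 t=34s outcome=F: state=CLOSED
  event#15 t=36s outcome=S: state=CLOSED
  event#16 t=39s outcome=F: state=CLOSED

Answer: CCCCCOOOCCOOCCCC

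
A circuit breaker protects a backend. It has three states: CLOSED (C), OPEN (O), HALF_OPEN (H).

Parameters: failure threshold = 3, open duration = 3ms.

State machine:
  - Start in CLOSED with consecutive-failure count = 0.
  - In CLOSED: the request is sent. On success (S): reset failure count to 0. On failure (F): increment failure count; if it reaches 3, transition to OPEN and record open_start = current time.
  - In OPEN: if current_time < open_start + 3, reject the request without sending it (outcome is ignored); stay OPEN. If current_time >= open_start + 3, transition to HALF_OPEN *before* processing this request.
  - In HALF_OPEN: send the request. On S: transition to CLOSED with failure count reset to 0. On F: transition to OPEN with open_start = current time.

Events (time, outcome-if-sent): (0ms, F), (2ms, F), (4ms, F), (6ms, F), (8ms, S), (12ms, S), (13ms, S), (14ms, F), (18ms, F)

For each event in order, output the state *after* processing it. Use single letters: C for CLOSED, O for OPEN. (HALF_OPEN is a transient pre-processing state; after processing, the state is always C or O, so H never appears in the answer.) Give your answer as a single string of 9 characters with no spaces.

State after each event:
  event#1 t=0ms outcome=F: state=CLOSED
  event#2 t=2ms outcome=F: state=CLOSED
  event#3 t=4ms outcome=F: state=OPEN
  event#4 t=6ms outcome=F: state=OPEN
  event#5 t=8ms outcome=S: state=CLOSED
  event#6 t=12ms outcome=S: state=CLOSED
  event#7 t=13ms outcome=S: state=CLOSED
  event#8 t=14ms outcome=F: state=CLOSED
  event#9 t=18ms outcome=F: state=CLOSED

Answer: CCOOCCCCC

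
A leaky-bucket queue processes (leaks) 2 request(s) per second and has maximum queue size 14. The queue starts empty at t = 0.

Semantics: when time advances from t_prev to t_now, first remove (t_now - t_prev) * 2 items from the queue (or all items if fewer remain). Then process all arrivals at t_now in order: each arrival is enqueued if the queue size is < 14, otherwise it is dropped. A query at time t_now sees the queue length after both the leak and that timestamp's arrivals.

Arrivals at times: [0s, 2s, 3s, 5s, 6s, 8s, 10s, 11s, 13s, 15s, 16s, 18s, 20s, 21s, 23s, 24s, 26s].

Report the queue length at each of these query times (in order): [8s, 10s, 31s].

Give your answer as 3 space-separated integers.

Answer: 1 1 0

Derivation:
Queue lengths at query times:
  query t=8s: backlog = 1
  query t=10s: backlog = 1
  query t=31s: backlog = 0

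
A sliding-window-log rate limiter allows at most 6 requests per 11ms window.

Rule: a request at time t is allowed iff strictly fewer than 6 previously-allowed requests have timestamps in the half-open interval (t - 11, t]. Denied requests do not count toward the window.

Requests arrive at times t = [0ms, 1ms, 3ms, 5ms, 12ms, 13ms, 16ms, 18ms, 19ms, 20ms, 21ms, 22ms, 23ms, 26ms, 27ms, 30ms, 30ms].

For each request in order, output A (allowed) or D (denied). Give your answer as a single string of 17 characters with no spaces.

Tracking allowed requests in the window:
  req#1 t=0ms: ALLOW
  req#2 t=1ms: ALLOW
  req#3 t=3ms: ALLOW
  req#4 t=5ms: ALLOW
  req#5 t=12ms: ALLOW
  req#6 t=13ms: ALLOW
  req#7 t=16ms: ALLOW
  req#8 t=18ms: ALLOW
  req#9 t=19ms: ALLOW
  req#10 t=20ms: ALLOW
  req#11 t=21ms: DENY
  req#12 t=22ms: DENY
  req#13 t=23ms: ALLOW
  req#14 t=26ms: ALLOW
  req#15 t=27ms: ALLOW
  req#16 t=30ms: ALLOW
  req#17 t=30ms: ALLOW

Answer: AAAAAAAAAADDAAAAA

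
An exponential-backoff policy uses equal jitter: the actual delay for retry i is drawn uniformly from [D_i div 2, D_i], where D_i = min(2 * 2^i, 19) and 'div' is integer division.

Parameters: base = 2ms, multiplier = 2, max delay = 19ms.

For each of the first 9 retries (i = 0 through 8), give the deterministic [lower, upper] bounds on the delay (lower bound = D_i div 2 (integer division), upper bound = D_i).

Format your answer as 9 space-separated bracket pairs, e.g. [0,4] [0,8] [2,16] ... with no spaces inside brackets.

Answer: [1,2] [2,4] [4,8] [8,16] [9,19] [9,19] [9,19] [9,19] [9,19]

Derivation:
Computing bounds per retry:
  i=0: D_i=min(2*2^0,19)=2, bounds=[1,2]
  i=1: D_i=min(2*2^1,19)=4, bounds=[2,4]
  i=2: D_i=min(2*2^2,19)=8, bounds=[4,8]
  i=3: D_i=min(2*2^3,19)=16, bounds=[8,16]
  i=4: D_i=min(2*2^4,19)=19, bounds=[9,19]
  i=5: D_i=min(2*2^5,19)=19, bounds=[9,19]
  i=6: D_i=min(2*2^6,19)=19, bounds=[9,19]
  i=7: D_i=min(2*2^7,19)=19, bounds=[9,19]
  i=8: D_i=min(2*2^8,19)=19, bounds=[9,19]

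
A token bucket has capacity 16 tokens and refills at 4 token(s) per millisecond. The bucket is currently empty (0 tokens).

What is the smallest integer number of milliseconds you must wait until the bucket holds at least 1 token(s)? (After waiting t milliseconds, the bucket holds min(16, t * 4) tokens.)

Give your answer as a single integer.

Need t * 4 >= 1, so t >= 1/4.
Smallest integer t = ceil(1/4) = 1.

Answer: 1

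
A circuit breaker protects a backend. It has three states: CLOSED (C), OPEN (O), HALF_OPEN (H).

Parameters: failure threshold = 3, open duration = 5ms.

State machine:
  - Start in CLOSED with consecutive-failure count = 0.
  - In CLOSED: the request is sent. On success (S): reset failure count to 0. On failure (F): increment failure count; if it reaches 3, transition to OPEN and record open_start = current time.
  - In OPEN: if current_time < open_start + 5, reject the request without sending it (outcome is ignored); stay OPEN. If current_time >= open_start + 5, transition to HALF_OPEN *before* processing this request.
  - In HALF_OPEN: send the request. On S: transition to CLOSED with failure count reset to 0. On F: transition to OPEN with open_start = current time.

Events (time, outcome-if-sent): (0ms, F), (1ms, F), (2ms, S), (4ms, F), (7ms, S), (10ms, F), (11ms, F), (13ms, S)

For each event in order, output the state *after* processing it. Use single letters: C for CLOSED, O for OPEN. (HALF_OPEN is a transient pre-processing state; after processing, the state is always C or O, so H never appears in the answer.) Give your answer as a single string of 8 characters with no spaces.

Answer: CCCCCCCC

Derivation:
State after each event:
  event#1 t=0ms outcome=F: state=CLOSED
  event#2 t=1ms outcome=F: state=CLOSED
  event#3 t=2ms outcome=S: state=CLOSED
  event#4 t=4ms outcome=F: state=CLOSED
  event#5 t=7ms outcome=S: state=CLOSED
  event#6 t=10ms outcome=F: state=CLOSED
  event#7 t=11ms outcome=F: state=CLOSED
  event#8 t=13ms outcome=S: state=CLOSED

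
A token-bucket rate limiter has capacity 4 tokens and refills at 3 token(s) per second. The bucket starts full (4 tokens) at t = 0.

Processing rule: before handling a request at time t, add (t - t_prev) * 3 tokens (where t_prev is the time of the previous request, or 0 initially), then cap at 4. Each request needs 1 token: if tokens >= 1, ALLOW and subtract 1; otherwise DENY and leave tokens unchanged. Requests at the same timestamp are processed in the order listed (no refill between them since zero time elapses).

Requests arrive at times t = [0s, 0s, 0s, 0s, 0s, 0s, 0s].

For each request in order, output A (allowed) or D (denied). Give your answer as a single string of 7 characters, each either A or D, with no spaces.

Answer: AAAADDD

Derivation:
Simulating step by step:
  req#1 t=0s: ALLOW
  req#2 t=0s: ALLOW
  req#3 t=0s: ALLOW
  req#4 t=0s: ALLOW
  req#5 t=0s: DENY
  req#6 t=0s: DENY
  req#7 t=0s: DENY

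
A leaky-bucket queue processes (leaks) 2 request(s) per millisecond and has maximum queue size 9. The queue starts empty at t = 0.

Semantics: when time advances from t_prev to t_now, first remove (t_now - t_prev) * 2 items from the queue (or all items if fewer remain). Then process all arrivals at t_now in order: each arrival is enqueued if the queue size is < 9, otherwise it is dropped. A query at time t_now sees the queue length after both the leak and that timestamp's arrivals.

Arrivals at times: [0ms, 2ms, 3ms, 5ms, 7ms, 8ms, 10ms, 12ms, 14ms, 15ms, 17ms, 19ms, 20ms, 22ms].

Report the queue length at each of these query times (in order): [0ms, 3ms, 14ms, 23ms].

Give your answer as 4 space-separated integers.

Answer: 1 1 1 0

Derivation:
Queue lengths at query times:
  query t=0ms: backlog = 1
  query t=3ms: backlog = 1
  query t=14ms: backlog = 1
  query t=23ms: backlog = 0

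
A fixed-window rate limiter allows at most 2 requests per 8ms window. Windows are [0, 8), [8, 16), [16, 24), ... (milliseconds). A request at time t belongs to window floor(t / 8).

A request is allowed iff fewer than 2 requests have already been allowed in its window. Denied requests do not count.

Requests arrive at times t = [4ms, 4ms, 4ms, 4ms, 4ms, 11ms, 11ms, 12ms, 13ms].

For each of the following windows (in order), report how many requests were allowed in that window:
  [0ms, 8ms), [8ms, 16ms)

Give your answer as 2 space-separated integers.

Processing requests:
  req#1 t=4ms (window 0): ALLOW
  req#2 t=4ms (window 0): ALLOW
  req#3 t=4ms (window 0): DENY
  req#4 t=4ms (window 0): DENY
  req#5 t=4ms (window 0): DENY
  req#6 t=11ms (window 1): ALLOW
  req#7 t=11ms (window 1): ALLOW
  req#8 t=12ms (window 1): DENY
  req#9 t=13ms (window 1): DENY

Allowed counts by window: 2 2

Answer: 2 2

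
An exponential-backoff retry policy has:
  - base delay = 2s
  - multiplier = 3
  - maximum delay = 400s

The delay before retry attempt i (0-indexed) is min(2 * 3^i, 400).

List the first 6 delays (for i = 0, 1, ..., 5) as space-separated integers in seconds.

Computing each delay:
  i=0: min(2*3^0, 400) = 2
  i=1: min(2*3^1, 400) = 6
  i=2: min(2*3^2, 400) = 18
  i=3: min(2*3^3, 400) = 54
  i=4: min(2*3^4, 400) = 162
  i=5: min(2*3^5, 400) = 400

Answer: 2 6 18 54 162 400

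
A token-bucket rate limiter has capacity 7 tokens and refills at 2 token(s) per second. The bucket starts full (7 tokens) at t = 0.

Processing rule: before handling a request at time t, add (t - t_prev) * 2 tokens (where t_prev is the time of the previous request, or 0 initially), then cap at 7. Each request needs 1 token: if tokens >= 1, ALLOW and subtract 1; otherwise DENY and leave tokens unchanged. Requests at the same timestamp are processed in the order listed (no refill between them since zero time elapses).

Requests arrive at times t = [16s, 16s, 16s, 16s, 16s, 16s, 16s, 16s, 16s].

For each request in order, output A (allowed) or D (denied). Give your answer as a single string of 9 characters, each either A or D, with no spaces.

Simulating step by step:
  req#1 t=16s: ALLOW
  req#2 t=16s: ALLOW
  req#3 t=16s: ALLOW
  req#4 t=16s: ALLOW
  req#5 t=16s: ALLOW
  req#6 t=16s: ALLOW
  req#7 t=16s: ALLOW
  req#8 t=16s: DENY
  req#9 t=16s: DENY

Answer: AAAAAAADD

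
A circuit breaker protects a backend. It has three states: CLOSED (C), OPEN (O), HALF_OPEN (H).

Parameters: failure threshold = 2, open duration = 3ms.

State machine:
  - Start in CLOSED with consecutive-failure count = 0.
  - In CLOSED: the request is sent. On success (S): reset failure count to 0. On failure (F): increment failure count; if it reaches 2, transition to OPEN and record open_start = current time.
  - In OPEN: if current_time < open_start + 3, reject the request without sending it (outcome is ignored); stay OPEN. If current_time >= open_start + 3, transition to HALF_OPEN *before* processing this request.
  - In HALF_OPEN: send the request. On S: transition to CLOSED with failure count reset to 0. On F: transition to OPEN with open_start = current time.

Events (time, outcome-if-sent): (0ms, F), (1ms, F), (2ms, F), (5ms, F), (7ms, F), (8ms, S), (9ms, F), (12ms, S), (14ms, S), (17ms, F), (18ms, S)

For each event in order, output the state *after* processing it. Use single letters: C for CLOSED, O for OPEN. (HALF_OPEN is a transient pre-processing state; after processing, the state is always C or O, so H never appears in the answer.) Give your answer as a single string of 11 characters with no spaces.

Answer: COOOOCCCCCC

Derivation:
State after each event:
  event#1 t=0ms outcome=F: state=CLOSED
  event#2 t=1ms outcome=F: state=OPEN
  event#3 t=2ms outcome=F: state=OPEN
  event#4 t=5ms outcome=F: state=OPEN
  event#5 t=7ms outcome=F: state=OPEN
  event#6 t=8ms outcome=S: state=CLOSED
  event#7 t=9ms outcome=F: state=CLOSED
  event#8 t=12ms outcome=S: state=CLOSED
  event#9 t=14ms outcome=S: state=CLOSED
  event#10 t=17ms outcome=F: state=CLOSED
  event#11 t=18ms outcome=S: state=CLOSED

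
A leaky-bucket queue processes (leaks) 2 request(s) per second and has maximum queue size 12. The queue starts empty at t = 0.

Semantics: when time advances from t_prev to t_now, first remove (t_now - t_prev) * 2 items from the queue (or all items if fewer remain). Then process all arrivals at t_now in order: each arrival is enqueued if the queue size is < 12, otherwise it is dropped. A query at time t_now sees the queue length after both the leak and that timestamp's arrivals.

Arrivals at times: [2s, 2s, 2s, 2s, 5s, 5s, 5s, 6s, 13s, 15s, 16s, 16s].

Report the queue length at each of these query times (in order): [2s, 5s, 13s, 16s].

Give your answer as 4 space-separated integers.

Queue lengths at query times:
  query t=2s: backlog = 4
  query t=5s: backlog = 3
  query t=13s: backlog = 1
  query t=16s: backlog = 2

Answer: 4 3 1 2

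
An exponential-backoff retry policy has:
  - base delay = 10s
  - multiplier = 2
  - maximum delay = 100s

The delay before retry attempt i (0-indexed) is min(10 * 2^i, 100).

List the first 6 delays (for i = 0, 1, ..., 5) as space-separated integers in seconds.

Computing each delay:
  i=0: min(10*2^0, 100) = 10
  i=1: min(10*2^1, 100) = 20
  i=2: min(10*2^2, 100) = 40
  i=3: min(10*2^3, 100) = 80
  i=4: min(10*2^4, 100) = 100
  i=5: min(10*2^5, 100) = 100

Answer: 10 20 40 80 100 100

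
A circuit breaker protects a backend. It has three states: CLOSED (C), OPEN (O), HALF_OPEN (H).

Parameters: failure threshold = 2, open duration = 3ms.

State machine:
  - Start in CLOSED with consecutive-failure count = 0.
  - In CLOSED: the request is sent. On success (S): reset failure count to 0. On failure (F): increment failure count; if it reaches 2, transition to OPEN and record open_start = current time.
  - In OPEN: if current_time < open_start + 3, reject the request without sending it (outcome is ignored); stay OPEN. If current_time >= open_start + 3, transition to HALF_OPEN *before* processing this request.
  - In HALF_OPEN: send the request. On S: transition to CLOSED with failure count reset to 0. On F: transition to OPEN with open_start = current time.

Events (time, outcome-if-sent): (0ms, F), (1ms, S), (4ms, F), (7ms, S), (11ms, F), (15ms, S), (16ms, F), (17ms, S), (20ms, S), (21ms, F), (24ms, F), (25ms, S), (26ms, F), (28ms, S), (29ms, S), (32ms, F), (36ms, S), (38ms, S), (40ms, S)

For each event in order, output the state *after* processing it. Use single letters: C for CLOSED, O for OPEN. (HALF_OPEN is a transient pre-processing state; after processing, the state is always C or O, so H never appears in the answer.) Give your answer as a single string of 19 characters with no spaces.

State after each event:
  event#1 t=0ms outcome=F: state=CLOSED
  event#2 t=1ms outcome=S: state=CLOSED
  event#3 t=4ms outcome=F: state=CLOSED
  event#4 t=7ms outcome=S: state=CLOSED
  event#5 t=11ms outcome=F: state=CLOSED
  event#6 t=15ms outcome=S: state=CLOSED
  event#7 t=16ms outcome=F: state=CLOSED
  event#8 t=17ms outcome=S: state=CLOSED
  event#9 t=20ms outcome=S: state=CLOSED
  event#10 t=21ms outcome=F: state=CLOSED
  event#11 t=24ms outcome=F: state=OPEN
  event#12 t=25ms outcome=S: state=OPEN
  event#13 t=26ms outcome=F: state=OPEN
  event#14 t=28ms outcome=S: state=CLOSED
  event#15 t=29ms outcome=S: state=CLOSED
  event#16 t=32ms outcome=F: state=CLOSED
  event#17 t=36ms outcome=S: state=CLOSED
  event#18 t=38ms outcome=S: state=CLOSED
  event#19 t=40ms outcome=S: state=CLOSED

Answer: CCCCCCCCCCOOOCCCCCC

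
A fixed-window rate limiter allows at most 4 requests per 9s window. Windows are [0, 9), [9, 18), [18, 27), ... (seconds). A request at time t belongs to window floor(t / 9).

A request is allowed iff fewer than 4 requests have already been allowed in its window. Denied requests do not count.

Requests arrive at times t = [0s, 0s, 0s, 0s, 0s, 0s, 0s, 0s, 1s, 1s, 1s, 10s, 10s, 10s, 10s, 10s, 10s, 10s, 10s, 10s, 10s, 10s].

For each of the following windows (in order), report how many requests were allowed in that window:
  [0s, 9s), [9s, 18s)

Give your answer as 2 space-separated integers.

Answer: 4 4

Derivation:
Processing requests:
  req#1 t=0s (window 0): ALLOW
  req#2 t=0s (window 0): ALLOW
  req#3 t=0s (window 0): ALLOW
  req#4 t=0s (window 0): ALLOW
  req#5 t=0s (window 0): DENY
  req#6 t=0s (window 0): DENY
  req#7 t=0s (window 0): DENY
  req#8 t=0s (window 0): DENY
  req#9 t=1s (window 0): DENY
  req#10 t=1s (window 0): DENY
  req#11 t=1s (window 0): DENY
  req#12 t=10s (window 1): ALLOW
  req#13 t=10s (window 1): ALLOW
  req#14 t=10s (window 1): ALLOW
  req#15 t=10s (window 1): ALLOW
  req#16 t=10s (window 1): DENY
  req#17 t=10s (window 1): DENY
  req#18 t=10s (window 1): DENY
  req#19 t=10s (window 1): DENY
  req#20 t=10s (window 1): DENY
  req#21 t=10s (window 1): DENY
  req#22 t=10s (window 1): DENY

Allowed counts by window: 4 4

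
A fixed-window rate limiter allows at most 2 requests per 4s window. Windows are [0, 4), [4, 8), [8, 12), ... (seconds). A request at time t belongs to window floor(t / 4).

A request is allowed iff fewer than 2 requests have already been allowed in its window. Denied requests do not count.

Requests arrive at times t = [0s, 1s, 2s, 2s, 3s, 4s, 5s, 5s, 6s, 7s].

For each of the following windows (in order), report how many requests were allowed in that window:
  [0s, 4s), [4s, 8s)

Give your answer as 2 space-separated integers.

Processing requests:
  req#1 t=0s (window 0): ALLOW
  req#2 t=1s (window 0): ALLOW
  req#3 t=2s (window 0): DENY
  req#4 t=2s (window 0): DENY
  req#5 t=3s (window 0): DENY
  req#6 t=4s (window 1): ALLOW
  req#7 t=5s (window 1): ALLOW
  req#8 t=5s (window 1): DENY
  req#9 t=6s (window 1): DENY
  req#10 t=7s (window 1): DENY

Allowed counts by window: 2 2

Answer: 2 2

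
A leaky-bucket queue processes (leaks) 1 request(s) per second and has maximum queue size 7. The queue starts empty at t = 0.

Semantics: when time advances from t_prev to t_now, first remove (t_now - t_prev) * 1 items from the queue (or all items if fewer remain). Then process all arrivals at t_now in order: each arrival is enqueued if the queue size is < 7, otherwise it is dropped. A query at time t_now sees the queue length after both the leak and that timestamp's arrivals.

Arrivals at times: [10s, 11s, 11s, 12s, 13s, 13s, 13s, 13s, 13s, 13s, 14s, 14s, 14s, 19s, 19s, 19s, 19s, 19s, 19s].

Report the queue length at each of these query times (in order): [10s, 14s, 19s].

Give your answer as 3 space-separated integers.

Answer: 1 7 7

Derivation:
Queue lengths at query times:
  query t=10s: backlog = 1
  query t=14s: backlog = 7
  query t=19s: backlog = 7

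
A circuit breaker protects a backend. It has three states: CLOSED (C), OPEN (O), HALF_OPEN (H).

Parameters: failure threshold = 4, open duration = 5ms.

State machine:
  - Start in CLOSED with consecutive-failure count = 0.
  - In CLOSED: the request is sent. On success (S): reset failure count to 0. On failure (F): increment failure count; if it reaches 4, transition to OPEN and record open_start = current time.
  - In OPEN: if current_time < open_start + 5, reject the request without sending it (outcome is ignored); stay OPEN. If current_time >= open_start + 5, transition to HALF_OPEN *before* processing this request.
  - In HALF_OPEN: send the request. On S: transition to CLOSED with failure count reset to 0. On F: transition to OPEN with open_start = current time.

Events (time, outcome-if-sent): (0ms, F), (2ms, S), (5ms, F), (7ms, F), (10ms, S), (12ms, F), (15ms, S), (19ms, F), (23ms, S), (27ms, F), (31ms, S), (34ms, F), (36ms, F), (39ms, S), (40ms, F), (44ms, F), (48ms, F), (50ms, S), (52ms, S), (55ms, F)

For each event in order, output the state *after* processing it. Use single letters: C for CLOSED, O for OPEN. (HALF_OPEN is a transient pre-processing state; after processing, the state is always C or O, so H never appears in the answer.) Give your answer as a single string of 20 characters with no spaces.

Answer: CCCCCCCCCCCCCCCCCCCC

Derivation:
State after each event:
  event#1 t=0ms outcome=F: state=CLOSED
  event#2 t=2ms outcome=S: state=CLOSED
  event#3 t=5ms outcome=F: state=CLOSED
  event#4 t=7ms outcome=F: state=CLOSED
  event#5 t=10ms outcome=S: state=CLOSED
  event#6 t=12ms outcome=F: state=CLOSED
  event#7 t=15ms outcome=S: state=CLOSED
  event#8 t=19ms outcome=F: state=CLOSED
  event#9 t=23ms outcome=S: state=CLOSED
  event#10 t=27ms outcome=F: state=CLOSED
  event#11 t=31ms outcome=S: state=CLOSED
  event#12 t=34ms outcome=F: state=CLOSED
  event#13 t=36ms outcome=F: state=CLOSED
  event#14 t=39ms outcome=S: state=CLOSED
  event#15 t=40ms outcome=F: state=CLOSED
  event#16 t=44ms outcome=F: state=CLOSED
  event#17 t=48ms outcome=F: state=CLOSED
  event#18 t=50ms outcome=S: state=CLOSED
  event#19 t=52ms outcome=S: state=CLOSED
  event#20 t=55ms outcome=F: state=CLOSED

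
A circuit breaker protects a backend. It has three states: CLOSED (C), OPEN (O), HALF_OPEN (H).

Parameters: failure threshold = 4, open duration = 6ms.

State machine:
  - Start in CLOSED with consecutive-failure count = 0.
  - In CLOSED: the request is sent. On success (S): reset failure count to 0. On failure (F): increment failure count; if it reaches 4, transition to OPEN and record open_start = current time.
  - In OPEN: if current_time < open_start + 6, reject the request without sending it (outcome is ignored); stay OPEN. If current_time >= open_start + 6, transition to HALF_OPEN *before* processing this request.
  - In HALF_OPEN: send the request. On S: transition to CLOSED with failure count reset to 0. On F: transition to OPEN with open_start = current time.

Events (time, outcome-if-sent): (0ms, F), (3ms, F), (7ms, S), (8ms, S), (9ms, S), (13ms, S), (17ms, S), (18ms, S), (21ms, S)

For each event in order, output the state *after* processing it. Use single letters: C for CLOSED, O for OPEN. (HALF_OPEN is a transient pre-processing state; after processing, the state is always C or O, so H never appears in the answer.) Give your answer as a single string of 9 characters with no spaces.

Answer: CCCCCCCCC

Derivation:
State after each event:
  event#1 t=0ms outcome=F: state=CLOSED
  event#2 t=3ms outcome=F: state=CLOSED
  event#3 t=7ms outcome=S: state=CLOSED
  event#4 t=8ms outcome=S: state=CLOSED
  event#5 t=9ms outcome=S: state=CLOSED
  event#6 t=13ms outcome=S: state=CLOSED
  event#7 t=17ms outcome=S: state=CLOSED
  event#8 t=18ms outcome=S: state=CLOSED
  event#9 t=21ms outcome=S: state=CLOSED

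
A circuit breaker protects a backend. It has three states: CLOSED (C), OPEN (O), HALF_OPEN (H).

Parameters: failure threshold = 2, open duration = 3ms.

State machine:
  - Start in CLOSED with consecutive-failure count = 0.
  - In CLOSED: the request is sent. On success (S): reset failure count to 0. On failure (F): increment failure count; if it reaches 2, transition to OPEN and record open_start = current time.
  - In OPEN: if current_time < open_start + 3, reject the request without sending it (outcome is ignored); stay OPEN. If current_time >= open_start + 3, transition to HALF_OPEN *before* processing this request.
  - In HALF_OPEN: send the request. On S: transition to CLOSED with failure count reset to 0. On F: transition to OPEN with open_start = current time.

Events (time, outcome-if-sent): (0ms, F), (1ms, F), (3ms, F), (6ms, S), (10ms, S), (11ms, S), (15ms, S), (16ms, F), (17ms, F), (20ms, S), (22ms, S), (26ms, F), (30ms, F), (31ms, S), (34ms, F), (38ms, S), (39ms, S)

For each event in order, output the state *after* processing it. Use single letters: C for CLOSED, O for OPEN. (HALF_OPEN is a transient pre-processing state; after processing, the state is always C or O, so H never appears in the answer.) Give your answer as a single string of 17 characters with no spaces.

Answer: COOCCCCCOCCCOOOCC

Derivation:
State after each event:
  event#1 t=0ms outcome=F: state=CLOSED
  event#2 t=1ms outcome=F: state=OPEN
  event#3 t=3ms outcome=F: state=OPEN
  event#4 t=6ms outcome=S: state=CLOSED
  event#5 t=10ms outcome=S: state=CLOSED
  event#6 t=11ms outcome=S: state=CLOSED
  event#7 t=15ms outcome=S: state=CLOSED
  event#8 t=16ms outcome=F: state=CLOSED
  event#9 t=17ms outcome=F: state=OPEN
  event#10 t=20ms outcome=S: state=CLOSED
  event#11 t=22ms outcome=S: state=CLOSED
  event#12 t=26ms outcome=F: state=CLOSED
  event#13 t=30ms outcome=F: state=OPEN
  event#14 t=31ms outcome=S: state=OPEN
  event#15 t=34ms outcome=F: state=OPEN
  event#16 t=38ms outcome=S: state=CLOSED
  event#17 t=39ms outcome=S: state=CLOSED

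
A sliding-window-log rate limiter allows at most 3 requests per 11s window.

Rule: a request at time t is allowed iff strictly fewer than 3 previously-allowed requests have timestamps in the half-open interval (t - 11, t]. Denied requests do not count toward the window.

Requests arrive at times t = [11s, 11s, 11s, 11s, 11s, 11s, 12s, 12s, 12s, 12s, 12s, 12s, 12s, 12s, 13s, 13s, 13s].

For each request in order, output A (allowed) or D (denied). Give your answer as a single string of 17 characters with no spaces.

Tracking allowed requests in the window:
  req#1 t=11s: ALLOW
  req#2 t=11s: ALLOW
  req#3 t=11s: ALLOW
  req#4 t=11s: DENY
  req#5 t=11s: DENY
  req#6 t=11s: DENY
  req#7 t=12s: DENY
  req#8 t=12s: DENY
  req#9 t=12s: DENY
  req#10 t=12s: DENY
  req#11 t=12s: DENY
  req#12 t=12s: DENY
  req#13 t=12s: DENY
  req#14 t=12s: DENY
  req#15 t=13s: DENY
  req#16 t=13s: DENY
  req#17 t=13s: DENY

Answer: AAADDDDDDDDDDDDDD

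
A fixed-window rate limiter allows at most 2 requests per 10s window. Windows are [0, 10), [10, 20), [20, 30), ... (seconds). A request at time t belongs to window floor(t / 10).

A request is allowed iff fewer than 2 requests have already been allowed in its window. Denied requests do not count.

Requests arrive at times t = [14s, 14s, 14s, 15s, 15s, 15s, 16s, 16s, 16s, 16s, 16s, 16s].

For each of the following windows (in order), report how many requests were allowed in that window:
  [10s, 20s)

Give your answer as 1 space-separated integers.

Processing requests:
  req#1 t=14s (window 1): ALLOW
  req#2 t=14s (window 1): ALLOW
  req#3 t=14s (window 1): DENY
  req#4 t=15s (window 1): DENY
  req#5 t=15s (window 1): DENY
  req#6 t=15s (window 1): DENY
  req#7 t=16s (window 1): DENY
  req#8 t=16s (window 1): DENY
  req#9 t=16s (window 1): DENY
  req#10 t=16s (window 1): DENY
  req#11 t=16s (window 1): DENY
  req#12 t=16s (window 1): DENY

Allowed counts by window: 2

Answer: 2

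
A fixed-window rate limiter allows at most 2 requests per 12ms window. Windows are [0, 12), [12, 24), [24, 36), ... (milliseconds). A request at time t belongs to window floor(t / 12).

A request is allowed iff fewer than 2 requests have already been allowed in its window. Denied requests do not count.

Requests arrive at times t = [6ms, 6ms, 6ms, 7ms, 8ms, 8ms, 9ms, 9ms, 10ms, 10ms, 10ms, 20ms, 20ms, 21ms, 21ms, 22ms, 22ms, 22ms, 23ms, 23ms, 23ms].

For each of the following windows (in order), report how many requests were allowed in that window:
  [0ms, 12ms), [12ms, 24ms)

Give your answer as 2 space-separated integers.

Answer: 2 2

Derivation:
Processing requests:
  req#1 t=6ms (window 0): ALLOW
  req#2 t=6ms (window 0): ALLOW
  req#3 t=6ms (window 0): DENY
  req#4 t=7ms (window 0): DENY
  req#5 t=8ms (window 0): DENY
  req#6 t=8ms (window 0): DENY
  req#7 t=9ms (window 0): DENY
  req#8 t=9ms (window 0): DENY
  req#9 t=10ms (window 0): DENY
  req#10 t=10ms (window 0): DENY
  req#11 t=10ms (window 0): DENY
  req#12 t=20ms (window 1): ALLOW
  req#13 t=20ms (window 1): ALLOW
  req#14 t=21ms (window 1): DENY
  req#15 t=21ms (window 1): DENY
  req#16 t=22ms (window 1): DENY
  req#17 t=22ms (window 1): DENY
  req#18 t=22ms (window 1): DENY
  req#19 t=23ms (window 1): DENY
  req#20 t=23ms (window 1): DENY
  req#21 t=23ms (window 1): DENY

Allowed counts by window: 2 2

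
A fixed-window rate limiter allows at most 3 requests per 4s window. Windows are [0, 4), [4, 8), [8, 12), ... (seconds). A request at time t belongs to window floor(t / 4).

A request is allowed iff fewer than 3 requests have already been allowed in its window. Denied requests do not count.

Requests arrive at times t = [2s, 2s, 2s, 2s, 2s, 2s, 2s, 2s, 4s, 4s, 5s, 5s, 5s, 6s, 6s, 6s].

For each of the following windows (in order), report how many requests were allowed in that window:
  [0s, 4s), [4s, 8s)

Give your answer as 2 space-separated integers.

Processing requests:
  req#1 t=2s (window 0): ALLOW
  req#2 t=2s (window 0): ALLOW
  req#3 t=2s (window 0): ALLOW
  req#4 t=2s (window 0): DENY
  req#5 t=2s (window 0): DENY
  req#6 t=2s (window 0): DENY
  req#7 t=2s (window 0): DENY
  req#8 t=2s (window 0): DENY
  req#9 t=4s (window 1): ALLOW
  req#10 t=4s (window 1): ALLOW
  req#11 t=5s (window 1): ALLOW
  req#12 t=5s (window 1): DENY
  req#13 t=5s (window 1): DENY
  req#14 t=6s (window 1): DENY
  req#15 t=6s (window 1): DENY
  req#16 t=6s (window 1): DENY

Allowed counts by window: 3 3

Answer: 3 3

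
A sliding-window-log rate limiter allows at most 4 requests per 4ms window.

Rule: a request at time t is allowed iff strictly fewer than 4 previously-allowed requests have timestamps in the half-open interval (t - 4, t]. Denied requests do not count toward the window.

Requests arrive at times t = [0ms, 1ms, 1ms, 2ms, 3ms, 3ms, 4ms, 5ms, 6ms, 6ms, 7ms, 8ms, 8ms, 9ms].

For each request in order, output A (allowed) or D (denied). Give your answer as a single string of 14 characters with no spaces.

Tracking allowed requests in the window:
  req#1 t=0ms: ALLOW
  req#2 t=1ms: ALLOW
  req#3 t=1ms: ALLOW
  req#4 t=2ms: ALLOW
  req#5 t=3ms: DENY
  req#6 t=3ms: DENY
  req#7 t=4ms: ALLOW
  req#8 t=5ms: ALLOW
  req#9 t=6ms: ALLOW
  req#10 t=6ms: ALLOW
  req#11 t=7ms: DENY
  req#12 t=8ms: ALLOW
  req#13 t=8ms: DENY
  req#14 t=9ms: ALLOW

Answer: AAAADDAAAADADA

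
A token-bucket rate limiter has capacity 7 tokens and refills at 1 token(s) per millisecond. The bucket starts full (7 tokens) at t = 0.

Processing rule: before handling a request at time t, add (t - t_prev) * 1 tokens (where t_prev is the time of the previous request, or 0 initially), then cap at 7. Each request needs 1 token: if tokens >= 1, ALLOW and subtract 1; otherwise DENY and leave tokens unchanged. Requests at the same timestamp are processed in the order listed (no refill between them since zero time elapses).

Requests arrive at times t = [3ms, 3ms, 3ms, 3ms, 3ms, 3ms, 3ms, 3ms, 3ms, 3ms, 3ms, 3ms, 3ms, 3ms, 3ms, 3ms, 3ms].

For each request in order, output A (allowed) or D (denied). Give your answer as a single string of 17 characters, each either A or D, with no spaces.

Answer: AAAAAAADDDDDDDDDD

Derivation:
Simulating step by step:
  req#1 t=3ms: ALLOW
  req#2 t=3ms: ALLOW
  req#3 t=3ms: ALLOW
  req#4 t=3ms: ALLOW
  req#5 t=3ms: ALLOW
  req#6 t=3ms: ALLOW
  req#7 t=3ms: ALLOW
  req#8 t=3ms: DENY
  req#9 t=3ms: DENY
  req#10 t=3ms: DENY
  req#11 t=3ms: DENY
  req#12 t=3ms: DENY
  req#13 t=3ms: DENY
  req#14 t=3ms: DENY
  req#15 t=3ms: DENY
  req#16 t=3ms: DENY
  req#17 t=3ms: DENY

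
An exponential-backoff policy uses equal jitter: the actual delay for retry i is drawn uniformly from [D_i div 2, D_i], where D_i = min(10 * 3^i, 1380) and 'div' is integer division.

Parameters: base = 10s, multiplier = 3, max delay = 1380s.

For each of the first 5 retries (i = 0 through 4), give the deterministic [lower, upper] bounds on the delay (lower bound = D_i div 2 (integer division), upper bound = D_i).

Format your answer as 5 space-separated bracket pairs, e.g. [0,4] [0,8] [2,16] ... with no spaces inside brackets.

Computing bounds per retry:
  i=0: D_i=min(10*3^0,1380)=10, bounds=[5,10]
  i=1: D_i=min(10*3^1,1380)=30, bounds=[15,30]
  i=2: D_i=min(10*3^2,1380)=90, bounds=[45,90]
  i=3: D_i=min(10*3^3,1380)=270, bounds=[135,270]
  i=4: D_i=min(10*3^4,1380)=810, bounds=[405,810]

Answer: [5,10] [15,30] [45,90] [135,270] [405,810]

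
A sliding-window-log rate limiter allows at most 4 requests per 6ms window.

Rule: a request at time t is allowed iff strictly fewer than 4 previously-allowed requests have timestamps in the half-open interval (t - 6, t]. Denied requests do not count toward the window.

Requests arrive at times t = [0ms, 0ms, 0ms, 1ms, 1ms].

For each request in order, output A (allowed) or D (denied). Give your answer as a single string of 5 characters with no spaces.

Tracking allowed requests in the window:
  req#1 t=0ms: ALLOW
  req#2 t=0ms: ALLOW
  req#3 t=0ms: ALLOW
  req#4 t=1ms: ALLOW
  req#5 t=1ms: DENY

Answer: AAAAD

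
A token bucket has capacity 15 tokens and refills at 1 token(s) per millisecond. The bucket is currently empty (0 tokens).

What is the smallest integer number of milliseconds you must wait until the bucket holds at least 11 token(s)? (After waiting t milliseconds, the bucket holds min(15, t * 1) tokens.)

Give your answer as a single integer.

Answer: 11

Derivation:
Need t * 1 >= 11, so t >= 11/1.
Smallest integer t = ceil(11/1) = 11.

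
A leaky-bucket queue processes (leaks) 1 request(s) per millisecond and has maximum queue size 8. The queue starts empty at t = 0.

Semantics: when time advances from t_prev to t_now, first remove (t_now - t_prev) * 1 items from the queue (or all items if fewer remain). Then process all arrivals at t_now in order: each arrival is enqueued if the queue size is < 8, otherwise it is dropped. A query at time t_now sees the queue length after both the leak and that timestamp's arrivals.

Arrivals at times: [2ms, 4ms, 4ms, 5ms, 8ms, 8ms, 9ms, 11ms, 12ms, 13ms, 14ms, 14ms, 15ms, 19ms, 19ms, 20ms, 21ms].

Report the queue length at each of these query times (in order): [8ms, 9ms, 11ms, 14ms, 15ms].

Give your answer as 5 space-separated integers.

Answer: 2 2 1 2 2

Derivation:
Queue lengths at query times:
  query t=8ms: backlog = 2
  query t=9ms: backlog = 2
  query t=11ms: backlog = 1
  query t=14ms: backlog = 2
  query t=15ms: backlog = 2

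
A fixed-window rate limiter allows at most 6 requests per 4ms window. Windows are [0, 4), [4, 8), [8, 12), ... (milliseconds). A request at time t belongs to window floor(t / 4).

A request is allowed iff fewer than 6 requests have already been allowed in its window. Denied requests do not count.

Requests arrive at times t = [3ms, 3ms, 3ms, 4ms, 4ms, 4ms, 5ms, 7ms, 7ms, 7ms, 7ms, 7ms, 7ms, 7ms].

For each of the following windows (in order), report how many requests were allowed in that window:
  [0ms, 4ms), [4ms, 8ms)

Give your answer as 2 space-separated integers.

Processing requests:
  req#1 t=3ms (window 0): ALLOW
  req#2 t=3ms (window 0): ALLOW
  req#3 t=3ms (window 0): ALLOW
  req#4 t=4ms (window 1): ALLOW
  req#5 t=4ms (window 1): ALLOW
  req#6 t=4ms (window 1): ALLOW
  req#7 t=5ms (window 1): ALLOW
  req#8 t=7ms (window 1): ALLOW
  req#9 t=7ms (window 1): ALLOW
  req#10 t=7ms (window 1): DENY
  req#11 t=7ms (window 1): DENY
  req#12 t=7ms (window 1): DENY
  req#13 t=7ms (window 1): DENY
  req#14 t=7ms (window 1): DENY

Allowed counts by window: 3 6

Answer: 3 6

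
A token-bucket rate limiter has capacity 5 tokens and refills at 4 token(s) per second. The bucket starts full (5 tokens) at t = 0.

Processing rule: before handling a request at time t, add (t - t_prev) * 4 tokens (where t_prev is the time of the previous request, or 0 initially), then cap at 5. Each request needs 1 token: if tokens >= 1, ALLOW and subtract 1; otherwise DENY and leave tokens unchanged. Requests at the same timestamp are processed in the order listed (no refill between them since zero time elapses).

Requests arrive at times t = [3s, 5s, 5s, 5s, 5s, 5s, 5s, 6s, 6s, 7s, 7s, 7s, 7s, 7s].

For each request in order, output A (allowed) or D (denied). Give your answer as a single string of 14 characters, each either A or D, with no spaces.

Answer: AAAAAADAAAAAAA

Derivation:
Simulating step by step:
  req#1 t=3s: ALLOW
  req#2 t=5s: ALLOW
  req#3 t=5s: ALLOW
  req#4 t=5s: ALLOW
  req#5 t=5s: ALLOW
  req#6 t=5s: ALLOW
  req#7 t=5s: DENY
  req#8 t=6s: ALLOW
  req#9 t=6s: ALLOW
  req#10 t=7s: ALLOW
  req#11 t=7s: ALLOW
  req#12 t=7s: ALLOW
  req#13 t=7s: ALLOW
  req#14 t=7s: ALLOW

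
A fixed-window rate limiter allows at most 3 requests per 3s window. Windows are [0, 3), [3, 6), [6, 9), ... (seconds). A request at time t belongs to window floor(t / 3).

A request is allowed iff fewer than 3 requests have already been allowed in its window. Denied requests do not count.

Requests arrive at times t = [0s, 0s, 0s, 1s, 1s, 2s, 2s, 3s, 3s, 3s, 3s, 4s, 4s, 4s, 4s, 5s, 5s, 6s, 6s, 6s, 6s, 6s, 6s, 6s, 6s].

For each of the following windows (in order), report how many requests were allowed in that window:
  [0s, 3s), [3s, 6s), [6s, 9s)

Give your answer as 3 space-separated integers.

Processing requests:
  req#1 t=0s (window 0): ALLOW
  req#2 t=0s (window 0): ALLOW
  req#3 t=0s (window 0): ALLOW
  req#4 t=1s (window 0): DENY
  req#5 t=1s (window 0): DENY
  req#6 t=2s (window 0): DENY
  req#7 t=2s (window 0): DENY
  req#8 t=3s (window 1): ALLOW
  req#9 t=3s (window 1): ALLOW
  req#10 t=3s (window 1): ALLOW
  req#11 t=3s (window 1): DENY
  req#12 t=4s (window 1): DENY
  req#13 t=4s (window 1): DENY
  req#14 t=4s (window 1): DENY
  req#15 t=4s (window 1): DENY
  req#16 t=5s (window 1): DENY
  req#17 t=5s (window 1): DENY
  req#18 t=6s (window 2): ALLOW
  req#19 t=6s (window 2): ALLOW
  req#20 t=6s (window 2): ALLOW
  req#21 t=6s (window 2): DENY
  req#22 t=6s (window 2): DENY
  req#23 t=6s (window 2): DENY
  req#24 t=6s (window 2): DENY
  req#25 t=6s (window 2): DENY

Allowed counts by window: 3 3 3

Answer: 3 3 3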